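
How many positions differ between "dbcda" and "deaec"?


Comparing "dbcda" and "deaec" position by position:
  Position 0: 'd' vs 'd' => same
  Position 1: 'b' vs 'e' => DIFFER
  Position 2: 'c' vs 'a' => DIFFER
  Position 3: 'd' vs 'e' => DIFFER
  Position 4: 'a' vs 'c' => DIFFER
Positions that differ: 4

4


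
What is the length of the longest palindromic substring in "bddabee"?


Input: "bddabee"
Checking substrings for palindromes:
  [1:3] "dd" (len 2) => palindrome
  [5:7] "ee" (len 2) => palindrome
Longest palindromic substring: "dd" with length 2

2


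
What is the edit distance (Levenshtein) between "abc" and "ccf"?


Computing edit distance: "abc" -> "ccf"
DP table:
           c    c    f
      0    1    2    3
  a   1    1    2    3
  b   2    2    2    3
  c   3    2    2    3
Edit distance = dp[3][3] = 3

3


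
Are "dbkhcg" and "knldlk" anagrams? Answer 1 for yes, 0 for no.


Strings: "dbkhcg", "knldlk"
Sorted first:  bcdghk
Sorted second: dkklln
Differ at position 0: 'b' vs 'd' => not anagrams

0


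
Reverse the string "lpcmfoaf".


Input: lpcmfoaf
Reading characters right to left:
  Position 7: 'f'
  Position 6: 'a'
  Position 5: 'o'
  Position 4: 'f'
  Position 3: 'm'
  Position 2: 'c'
  Position 1: 'p'
  Position 0: 'l'
Reversed: faofmcpl

faofmcpl


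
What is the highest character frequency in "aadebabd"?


Input: aadebabd
Character counts:
  'a': 3
  'b': 2
  'd': 2
  'e': 1
Maximum frequency: 3

3


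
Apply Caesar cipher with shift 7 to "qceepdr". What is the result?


Caesar cipher: shift "qceepdr" by 7
  'q' (pos 16) + 7 = pos 23 = 'x'
  'c' (pos 2) + 7 = pos 9 = 'j'
  'e' (pos 4) + 7 = pos 11 = 'l'
  'e' (pos 4) + 7 = pos 11 = 'l'
  'p' (pos 15) + 7 = pos 22 = 'w'
  'd' (pos 3) + 7 = pos 10 = 'k'
  'r' (pos 17) + 7 = pos 24 = 'y'
Result: xjllwky

xjllwky


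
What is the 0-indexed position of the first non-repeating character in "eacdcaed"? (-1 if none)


Input: eacdcaed
Character frequencies:
  'a': 2
  'c': 2
  'd': 2
  'e': 2
Scanning left to right for freq == 1:
  Position 0 ('e'): freq=2, skip
  Position 1 ('a'): freq=2, skip
  Position 2 ('c'): freq=2, skip
  Position 3 ('d'): freq=2, skip
  Position 4 ('c'): freq=2, skip
  Position 5 ('a'): freq=2, skip
  Position 6 ('e'): freq=2, skip
  Position 7 ('d'): freq=2, skip
  No unique character found => answer = -1

-1


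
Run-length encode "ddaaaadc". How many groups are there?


Input: ddaaaadc
Scanning for consecutive runs:
  Group 1: 'd' x 2 (positions 0-1)
  Group 2: 'a' x 4 (positions 2-5)
  Group 3: 'd' x 1 (positions 6-6)
  Group 4: 'c' x 1 (positions 7-7)
Total groups: 4

4


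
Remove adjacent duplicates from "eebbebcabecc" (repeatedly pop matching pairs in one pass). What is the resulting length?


Input: eebbebcabecc
Stack-based adjacent duplicate removal:
  Read 'e': push. Stack: e
  Read 'e': matches stack top 'e' => pop. Stack: (empty)
  Read 'b': push. Stack: b
  Read 'b': matches stack top 'b' => pop. Stack: (empty)
  Read 'e': push. Stack: e
  Read 'b': push. Stack: eb
  Read 'c': push. Stack: ebc
  Read 'a': push. Stack: ebca
  Read 'b': push. Stack: ebcab
  Read 'e': push. Stack: ebcabe
  Read 'c': push. Stack: ebcabec
  Read 'c': matches stack top 'c' => pop. Stack: ebcabe
Final stack: "ebcabe" (length 6)

6


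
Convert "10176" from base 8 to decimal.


Input: "10176" in base 8
Positional expansion:
  Digit '1' (value 1) x 8^4 = 4096
  Digit '0' (value 0) x 8^3 = 0
  Digit '1' (value 1) x 8^2 = 64
  Digit '7' (value 7) x 8^1 = 56
  Digit '6' (value 6) x 8^0 = 6
Sum = 4222

4222


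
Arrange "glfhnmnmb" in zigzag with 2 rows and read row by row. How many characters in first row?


Zigzag "glfhnmnmb" into 2 rows:
Placing characters:
  'g' => row 0
  'l' => row 1
  'f' => row 0
  'h' => row 1
  'n' => row 0
  'm' => row 1
  'n' => row 0
  'm' => row 1
  'b' => row 0
Rows:
  Row 0: "gfnnb"
  Row 1: "lhmm"
First row length: 5

5


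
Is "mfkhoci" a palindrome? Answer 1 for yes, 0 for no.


Input: mfkhoci
Reversed: icohkfm
  Compare pos 0 ('m') with pos 6 ('i'): MISMATCH
  Compare pos 1 ('f') with pos 5 ('c'): MISMATCH
  Compare pos 2 ('k') with pos 4 ('o'): MISMATCH
Result: not a palindrome

0


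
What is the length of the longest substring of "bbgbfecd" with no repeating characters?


Input: "bbgbfecd"
Sliding window (track last position of each char):
  Position 0 ('b'): window [0,0] length 1 -- new best
  Position 1 ('b'): repeat (last at 0), move window start to 1
  Position 1 ('b'): window [1,1] length 1
  Position 2 ('g'): window [1,2] length 2 -- new best
  Position 3 ('b'): repeat (last at 1), move window start to 2
  Position 3 ('b'): window [2,3] length 2
  Position 4 ('f'): window [2,4] length 3 -- new best
  Position 5 ('e'): window [2,5] length 4 -- new best
  Position 6 ('c'): window [2,6] length 5 -- new best
  Position 7 ('d'): window [2,7] length 6 -- new best
Longest substring with no repeats: "gbfecd" with length 6

6


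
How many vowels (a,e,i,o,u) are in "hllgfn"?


Input: hllgfn
Checking each character:
  'h' at position 0: consonant
  'l' at position 1: consonant
  'l' at position 2: consonant
  'g' at position 3: consonant
  'f' at position 4: consonant
  'n' at position 5: consonant
Total vowels: 0

0


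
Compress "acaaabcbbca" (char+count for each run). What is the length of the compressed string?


Input: acaaabcbbca
Runs:
  'a' x 1 => "a1"
  'c' x 1 => "c1"
  'a' x 3 => "a3"
  'b' x 1 => "b1"
  'c' x 1 => "c1"
  'b' x 2 => "b2"
  'c' x 1 => "c1"
  'a' x 1 => "a1"
Compressed: "a1c1a3b1c1b2c1a1"
Compressed length: 16

16


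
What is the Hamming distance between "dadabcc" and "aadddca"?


Comparing "dadabcc" and "aadddca" position by position:
  Position 0: 'd' vs 'a' => differ
  Position 1: 'a' vs 'a' => same
  Position 2: 'd' vs 'd' => same
  Position 3: 'a' vs 'd' => differ
  Position 4: 'b' vs 'd' => differ
  Position 5: 'c' vs 'c' => same
  Position 6: 'c' vs 'a' => differ
Total differences (Hamming distance): 4

4


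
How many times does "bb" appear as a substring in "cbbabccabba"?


Searching for "bb" in "cbbabccabba"
Scanning each position:
  Position 0: "cb" => no
  Position 1: "bb" => MATCH
  Position 2: "ba" => no
  Position 3: "ab" => no
  Position 4: "bc" => no
  Position 5: "cc" => no
  Position 6: "ca" => no
  Position 7: "ab" => no
  Position 8: "bb" => MATCH
  Position 9: "ba" => no
Total occurrences: 2

2


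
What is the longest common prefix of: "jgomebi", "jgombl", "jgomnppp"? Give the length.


Words: jgomebi, jgombl, jgomnppp
  Position 0: all 'j' => match
  Position 1: all 'g' => match
  Position 2: all 'o' => match
  Position 3: all 'm' => match
  Position 4: ('e', 'b', 'n') => mismatch, stop
LCP = "jgom" (length 4)

4


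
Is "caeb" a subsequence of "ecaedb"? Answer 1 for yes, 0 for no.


Check if "caeb" is a subsequence of "ecaedb"
Greedy scan:
  Position 0 ('e'): no match needed
  Position 1 ('c'): matches sub[0] = 'c'
  Position 2 ('a'): matches sub[1] = 'a'
  Position 3 ('e'): matches sub[2] = 'e'
  Position 4 ('d'): no match needed
  Position 5 ('b'): matches sub[3] = 'b'
All 4 characters matched => is a subsequence

1


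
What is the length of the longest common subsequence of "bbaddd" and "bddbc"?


LCS of "bbaddd" and "bddbc"
DP table:
           b    d    d    b    c
      0    0    0    0    0    0
  b   0    1    1    1    1    1
  b   0    1    1    1    2    2
  a   0    1    1    1    2    2
  d   0    1    2    2    2    2
  d   0    1    2    3    3    3
  d   0    1    2    3    3    3
LCS length = dp[6][5] = 3

3


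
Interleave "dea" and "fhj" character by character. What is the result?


Interleaving "dea" and "fhj":
  Position 0: 'd' from first, 'f' from second => "df"
  Position 1: 'e' from first, 'h' from second => "eh"
  Position 2: 'a' from first, 'j' from second => "aj"
Result: dfehaj

dfehaj


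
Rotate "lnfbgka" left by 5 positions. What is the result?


Input: "lnfbgka", rotate left by 5
First 5 characters: "lnfbg"
Remaining characters: "ka"
Concatenate remaining + first: "ka" + "lnfbg" = "kalnfbg"

kalnfbg


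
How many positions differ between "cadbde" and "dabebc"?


Comparing "cadbde" and "dabebc" position by position:
  Position 0: 'c' vs 'd' => DIFFER
  Position 1: 'a' vs 'a' => same
  Position 2: 'd' vs 'b' => DIFFER
  Position 3: 'b' vs 'e' => DIFFER
  Position 4: 'd' vs 'b' => DIFFER
  Position 5: 'e' vs 'c' => DIFFER
Positions that differ: 5

5


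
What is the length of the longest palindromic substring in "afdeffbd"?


Input: "afdeffbd"
Checking substrings for palindromes:
  [4:6] "ff" (len 2) => palindrome
Longest palindromic substring: "ff" with length 2

2


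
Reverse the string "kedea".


Input: kedea
Reading characters right to left:
  Position 4: 'a'
  Position 3: 'e'
  Position 2: 'd'
  Position 1: 'e'
  Position 0: 'k'
Reversed: aedek

aedek


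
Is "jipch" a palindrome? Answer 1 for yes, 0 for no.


Input: jipch
Reversed: hcpij
  Compare pos 0 ('j') with pos 4 ('h'): MISMATCH
  Compare pos 1 ('i') with pos 3 ('c'): MISMATCH
Result: not a palindrome

0


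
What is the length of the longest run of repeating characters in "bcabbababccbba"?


Input: "bcabbababccbba"
Scanning for longest run:
  Position 1 ('c'): new char, reset run to 1
  Position 2 ('a'): new char, reset run to 1
  Position 3 ('b'): new char, reset run to 1
  Position 4 ('b'): continues run of 'b', length=2
  Position 5 ('a'): new char, reset run to 1
  Position 6 ('b'): new char, reset run to 1
  Position 7 ('a'): new char, reset run to 1
  Position 8 ('b'): new char, reset run to 1
  Position 9 ('c'): new char, reset run to 1
  Position 10 ('c'): continues run of 'c', length=2
  Position 11 ('b'): new char, reset run to 1
  Position 12 ('b'): continues run of 'b', length=2
  Position 13 ('a'): new char, reset run to 1
Longest run: 'b' with length 2

2


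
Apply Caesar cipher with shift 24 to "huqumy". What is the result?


Caesar cipher: shift "huqumy" by 24
  'h' (pos 7) + 24 = pos 5 = 'f'
  'u' (pos 20) + 24 = pos 18 = 's'
  'q' (pos 16) + 24 = pos 14 = 'o'
  'u' (pos 20) + 24 = pos 18 = 's'
  'm' (pos 12) + 24 = pos 10 = 'k'
  'y' (pos 24) + 24 = pos 22 = 'w'
Result: fsoskw

fsoskw


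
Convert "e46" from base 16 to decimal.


Input: "e46" in base 16
Positional expansion:
  Digit 'e' (value 14) x 16^2 = 3584
  Digit '4' (value 4) x 16^1 = 64
  Digit '6' (value 6) x 16^0 = 6
Sum = 3654

3654


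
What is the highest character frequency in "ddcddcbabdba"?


Input: ddcddcbabdba
Character counts:
  'a': 2
  'b': 3
  'c': 2
  'd': 5
Maximum frequency: 5

5


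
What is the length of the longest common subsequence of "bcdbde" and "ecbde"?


LCS of "bcdbde" and "ecbde"
DP table:
           e    c    b    d    e
      0    0    0    0    0    0
  b   0    0    0    1    1    1
  c   0    0    1    1    1    1
  d   0    0    1    1    2    2
  b   0    0    1    2    2    2
  d   0    0    1    2    3    3
  e   0    1    1    2    3    4
LCS length = dp[6][5] = 4

4


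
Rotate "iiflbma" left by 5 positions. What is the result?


Input: "iiflbma", rotate left by 5
First 5 characters: "iiflb"
Remaining characters: "ma"
Concatenate remaining + first: "ma" + "iiflb" = "maiiflb"

maiiflb


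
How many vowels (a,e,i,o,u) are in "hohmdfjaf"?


Input: hohmdfjaf
Checking each character:
  'h' at position 0: consonant
  'o' at position 1: vowel (running total: 1)
  'h' at position 2: consonant
  'm' at position 3: consonant
  'd' at position 4: consonant
  'f' at position 5: consonant
  'j' at position 6: consonant
  'a' at position 7: vowel (running total: 2)
  'f' at position 8: consonant
Total vowels: 2

2


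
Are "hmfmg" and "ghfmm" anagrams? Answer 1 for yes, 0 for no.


Strings: "hmfmg", "ghfmm"
Sorted first:  fghmm
Sorted second: fghmm
Sorted forms match => anagrams

1


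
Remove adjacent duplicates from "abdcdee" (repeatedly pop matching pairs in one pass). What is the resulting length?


Input: abdcdee
Stack-based adjacent duplicate removal:
  Read 'a': push. Stack: a
  Read 'b': push. Stack: ab
  Read 'd': push. Stack: abd
  Read 'c': push. Stack: abdc
  Read 'd': push. Stack: abdcd
  Read 'e': push. Stack: abdcde
  Read 'e': matches stack top 'e' => pop. Stack: abdcd
Final stack: "abdcd" (length 5)

5


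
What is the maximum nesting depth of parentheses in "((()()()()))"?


Input: "((()()()()))"
Tracking depth:
  Position 0 '(': depth becomes 1
  Position 1 '(': depth becomes 2
  Position 2 '(': depth becomes 3
  Position 3 ')': depth becomes 2
  Position 4 '(': depth becomes 3
  Position 5 ')': depth becomes 2
  Position 6 '(': depth becomes 3
  Position 7 ')': depth becomes 2
  Position 8 '(': depth becomes 3
  Position 9 ')': depth becomes 2
  Position 10 ')': depth becomes 1
  Position 11 ')': depth becomes 0
Maximum depth reached: 3

3


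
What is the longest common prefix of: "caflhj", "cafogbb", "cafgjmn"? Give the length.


Words: caflhj, cafogbb, cafgjmn
  Position 0: all 'c' => match
  Position 1: all 'a' => match
  Position 2: all 'f' => match
  Position 3: ('l', 'o', 'g') => mismatch, stop
LCP = "caf" (length 3)

3


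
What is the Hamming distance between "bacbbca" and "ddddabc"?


Comparing "bacbbca" and "ddddabc" position by position:
  Position 0: 'b' vs 'd' => differ
  Position 1: 'a' vs 'd' => differ
  Position 2: 'c' vs 'd' => differ
  Position 3: 'b' vs 'd' => differ
  Position 4: 'b' vs 'a' => differ
  Position 5: 'c' vs 'b' => differ
  Position 6: 'a' vs 'c' => differ
Total differences (Hamming distance): 7

7


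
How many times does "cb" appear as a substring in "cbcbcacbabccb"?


Searching for "cb" in "cbcbcacbabccb"
Scanning each position:
  Position 0: "cb" => MATCH
  Position 1: "bc" => no
  Position 2: "cb" => MATCH
  Position 3: "bc" => no
  Position 4: "ca" => no
  Position 5: "ac" => no
  Position 6: "cb" => MATCH
  Position 7: "ba" => no
  Position 8: "ab" => no
  Position 9: "bc" => no
  Position 10: "cc" => no
  Position 11: "cb" => MATCH
Total occurrences: 4

4


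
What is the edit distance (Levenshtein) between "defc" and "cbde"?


Computing edit distance: "defc" -> "cbde"
DP table:
           c    b    d    e
      0    1    2    3    4
  d   1    1    2    2    3
  e   2    2    2    3    2
  f   3    3    3    3    3
  c   4    3    4    4    4
Edit distance = dp[4][4] = 4

4


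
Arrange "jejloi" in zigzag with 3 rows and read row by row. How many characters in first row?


Zigzag "jejloi" into 3 rows:
Placing characters:
  'j' => row 0
  'e' => row 1
  'j' => row 2
  'l' => row 1
  'o' => row 0
  'i' => row 1
Rows:
  Row 0: "jo"
  Row 1: "eli"
  Row 2: "j"
First row length: 2

2


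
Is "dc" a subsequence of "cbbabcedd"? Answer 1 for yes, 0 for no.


Check if "dc" is a subsequence of "cbbabcedd"
Greedy scan:
  Position 0 ('c'): no match needed
  Position 1 ('b'): no match needed
  Position 2 ('b'): no match needed
  Position 3 ('a'): no match needed
  Position 4 ('b'): no match needed
  Position 5 ('c'): no match needed
  Position 6 ('e'): no match needed
  Position 7 ('d'): matches sub[0] = 'd'
  Position 8 ('d'): no match needed
Only matched 1/2 characters => not a subsequence

0


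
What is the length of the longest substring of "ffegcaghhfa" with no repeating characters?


Input: "ffegcaghhfa"
Sliding window (track last position of each char):
  Position 0 ('f'): window [0,0] length 1 -- new best
  Position 1 ('f'): repeat (last at 0), move window start to 1
  Position 1 ('f'): window [1,1] length 1
  Position 2 ('e'): window [1,2] length 2 -- new best
  Position 3 ('g'): window [1,3] length 3 -- new best
  Position 4 ('c'): window [1,4] length 4 -- new best
  Position 5 ('a'): window [1,5] length 5 -- new best
  Position 6 ('g'): repeat (last at 3), move window start to 4
  Position 6 ('g'): window [4,6] length 3
  Position 7 ('h'): window [4,7] length 4
  Position 8 ('h'): repeat (last at 7), move window start to 8
  Position 8 ('h'): window [8,8] length 1
  Position 9 ('f'): window [8,9] length 2
  Position 10 ('a'): window [8,10] length 3
Longest substring with no repeats: "fegca" with length 5

5


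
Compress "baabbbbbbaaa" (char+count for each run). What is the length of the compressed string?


Input: baabbbbbbaaa
Runs:
  'b' x 1 => "b1"
  'a' x 2 => "a2"
  'b' x 6 => "b6"
  'a' x 3 => "a3"
Compressed: "b1a2b6a3"
Compressed length: 8

8


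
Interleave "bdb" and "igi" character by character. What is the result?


Interleaving "bdb" and "igi":
  Position 0: 'b' from first, 'i' from second => "bi"
  Position 1: 'd' from first, 'g' from second => "dg"
  Position 2: 'b' from first, 'i' from second => "bi"
Result: bidgbi

bidgbi


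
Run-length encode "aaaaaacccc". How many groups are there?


Input: aaaaaacccc
Scanning for consecutive runs:
  Group 1: 'a' x 6 (positions 0-5)
  Group 2: 'c' x 4 (positions 6-9)
Total groups: 2

2


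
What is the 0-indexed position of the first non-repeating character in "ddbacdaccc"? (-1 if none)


Input: ddbacdaccc
Character frequencies:
  'a': 2
  'b': 1
  'c': 4
  'd': 3
Scanning left to right for freq == 1:
  Position 0 ('d'): freq=3, skip
  Position 1 ('d'): freq=3, skip
  Position 2 ('b'): unique! => answer = 2

2


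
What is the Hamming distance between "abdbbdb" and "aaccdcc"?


Comparing "abdbbdb" and "aaccdcc" position by position:
  Position 0: 'a' vs 'a' => same
  Position 1: 'b' vs 'a' => differ
  Position 2: 'd' vs 'c' => differ
  Position 3: 'b' vs 'c' => differ
  Position 4: 'b' vs 'd' => differ
  Position 5: 'd' vs 'c' => differ
  Position 6: 'b' vs 'c' => differ
Total differences (Hamming distance): 6

6


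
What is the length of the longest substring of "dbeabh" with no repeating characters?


Input: "dbeabh"
Sliding window (track last position of each char):
  Position 0 ('d'): window [0,0] length 1 -- new best
  Position 1 ('b'): window [0,1] length 2 -- new best
  Position 2 ('e'): window [0,2] length 3 -- new best
  Position 3 ('a'): window [0,3] length 4 -- new best
  Position 4 ('b'): repeat (last at 1), move window start to 2
  Position 4 ('b'): window [2,4] length 3
  Position 5 ('h'): window [2,5] length 4
Longest substring with no repeats: "dbea" with length 4

4


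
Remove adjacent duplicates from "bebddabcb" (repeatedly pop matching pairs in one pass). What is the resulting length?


Input: bebddabcb
Stack-based adjacent duplicate removal:
  Read 'b': push. Stack: b
  Read 'e': push. Stack: be
  Read 'b': push. Stack: beb
  Read 'd': push. Stack: bebd
  Read 'd': matches stack top 'd' => pop. Stack: beb
  Read 'a': push. Stack: beba
  Read 'b': push. Stack: bebab
  Read 'c': push. Stack: bebabc
  Read 'b': push. Stack: bebabcb
Final stack: "bebabcb" (length 7)

7


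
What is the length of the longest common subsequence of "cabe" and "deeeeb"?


LCS of "cabe" and "deeeeb"
DP table:
           d    e    e    e    e    b
      0    0    0    0    0    0    0
  c   0    0    0    0    0    0    0
  a   0    0    0    0    0    0    0
  b   0    0    0    0    0    0    1
  e   0    0    1    1    1    1    1
LCS length = dp[4][6] = 1

1


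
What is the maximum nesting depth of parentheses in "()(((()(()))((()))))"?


Input: "()(((()(()))((()))))"
Tracking depth:
  Position 0 '(': depth becomes 1
  Position 1 ')': depth becomes 0
  Position 2 '(': depth becomes 1
  Position 3 '(': depth becomes 2
  Position 4 '(': depth becomes 3
  Position 5 '(': depth becomes 4
  Position 6 ')': depth becomes 3
  Position 7 '(': depth becomes 4
  Position 8 '(': depth becomes 5
  Position 9 ')': depth becomes 4
  Position 10 ')': depth becomes 3
  Position 11 ')': depth becomes 2
  Position 12 '(': depth becomes 3
  Position 13 '(': depth becomes 4
  Position 14 '(': depth becomes 5
  Position 15 ')': depth becomes 4
  Position 16 ')': depth becomes 3
  Position 17 ')': depth becomes 2
  Position 18 ')': depth becomes 1
  Position 19 ')': depth becomes 0
Maximum depth reached: 5

5


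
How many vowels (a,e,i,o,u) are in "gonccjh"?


Input: gonccjh
Checking each character:
  'g' at position 0: consonant
  'o' at position 1: vowel (running total: 1)
  'n' at position 2: consonant
  'c' at position 3: consonant
  'c' at position 4: consonant
  'j' at position 5: consonant
  'h' at position 6: consonant
Total vowels: 1

1


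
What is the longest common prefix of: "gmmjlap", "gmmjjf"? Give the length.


Words: gmmjlap, gmmjjf
  Position 0: all 'g' => match
  Position 1: all 'm' => match
  Position 2: all 'm' => match
  Position 3: all 'j' => match
  Position 4: ('l', 'j') => mismatch, stop
LCP = "gmmj" (length 4)

4


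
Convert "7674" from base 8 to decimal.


Input: "7674" in base 8
Positional expansion:
  Digit '7' (value 7) x 8^3 = 3584
  Digit '6' (value 6) x 8^2 = 384
  Digit '7' (value 7) x 8^1 = 56
  Digit '4' (value 4) x 8^0 = 4
Sum = 4028

4028


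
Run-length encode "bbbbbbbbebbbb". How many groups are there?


Input: bbbbbbbbebbbb
Scanning for consecutive runs:
  Group 1: 'b' x 8 (positions 0-7)
  Group 2: 'e' x 1 (positions 8-8)
  Group 3: 'b' x 4 (positions 9-12)
Total groups: 3

3


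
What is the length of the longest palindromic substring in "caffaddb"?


Input: "caffaddb"
Checking substrings for palindromes:
  [1:5] "affa" (len 4) => palindrome
  [2:4] "ff" (len 2) => palindrome
  [5:7] "dd" (len 2) => palindrome
Longest palindromic substring: "affa" with length 4

4


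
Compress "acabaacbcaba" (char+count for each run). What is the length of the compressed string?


Input: acabaacbcaba
Runs:
  'a' x 1 => "a1"
  'c' x 1 => "c1"
  'a' x 1 => "a1"
  'b' x 1 => "b1"
  'a' x 2 => "a2"
  'c' x 1 => "c1"
  'b' x 1 => "b1"
  'c' x 1 => "c1"
  'a' x 1 => "a1"
  'b' x 1 => "b1"
  'a' x 1 => "a1"
Compressed: "a1c1a1b1a2c1b1c1a1b1a1"
Compressed length: 22

22


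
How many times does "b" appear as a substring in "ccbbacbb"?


Searching for "b" in "ccbbacbb"
Scanning each position:
  Position 0: "c" => no
  Position 1: "c" => no
  Position 2: "b" => MATCH
  Position 3: "b" => MATCH
  Position 4: "a" => no
  Position 5: "c" => no
  Position 6: "b" => MATCH
  Position 7: "b" => MATCH
Total occurrences: 4

4


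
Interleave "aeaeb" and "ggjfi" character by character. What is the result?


Interleaving "aeaeb" and "ggjfi":
  Position 0: 'a' from first, 'g' from second => "ag"
  Position 1: 'e' from first, 'g' from second => "eg"
  Position 2: 'a' from first, 'j' from second => "aj"
  Position 3: 'e' from first, 'f' from second => "ef"
  Position 4: 'b' from first, 'i' from second => "bi"
Result: agegajefbi

agegajefbi


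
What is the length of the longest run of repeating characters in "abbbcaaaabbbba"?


Input: "abbbcaaaabbbba"
Scanning for longest run:
  Position 1 ('b'): new char, reset run to 1
  Position 2 ('b'): continues run of 'b', length=2
  Position 3 ('b'): continues run of 'b', length=3
  Position 4 ('c'): new char, reset run to 1
  Position 5 ('a'): new char, reset run to 1
  Position 6 ('a'): continues run of 'a', length=2
  Position 7 ('a'): continues run of 'a', length=3
  Position 8 ('a'): continues run of 'a', length=4
  Position 9 ('b'): new char, reset run to 1
  Position 10 ('b'): continues run of 'b', length=2
  Position 11 ('b'): continues run of 'b', length=3
  Position 12 ('b'): continues run of 'b', length=4
  Position 13 ('a'): new char, reset run to 1
Longest run: 'a' with length 4

4


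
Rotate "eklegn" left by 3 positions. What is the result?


Input: "eklegn", rotate left by 3
First 3 characters: "ekl"
Remaining characters: "egn"
Concatenate remaining + first: "egn" + "ekl" = "egnekl"

egnekl


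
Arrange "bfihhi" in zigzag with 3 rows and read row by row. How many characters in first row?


Zigzag "bfihhi" into 3 rows:
Placing characters:
  'b' => row 0
  'f' => row 1
  'i' => row 2
  'h' => row 1
  'h' => row 0
  'i' => row 1
Rows:
  Row 0: "bh"
  Row 1: "fhi"
  Row 2: "i"
First row length: 2

2


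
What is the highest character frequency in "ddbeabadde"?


Input: ddbeabadde
Character counts:
  'a': 2
  'b': 2
  'd': 4
  'e': 2
Maximum frequency: 4

4


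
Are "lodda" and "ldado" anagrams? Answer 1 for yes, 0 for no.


Strings: "lodda", "ldado"
Sorted first:  addlo
Sorted second: addlo
Sorted forms match => anagrams

1


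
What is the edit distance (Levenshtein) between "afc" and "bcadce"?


Computing edit distance: "afc" -> "bcadce"
DP table:
           b    c    a    d    c    e
      0    1    2    3    4    5    6
  a   1    1    2    2    3    4    5
  f   2    2    2    3    3    4    5
  c   3    3    2    3    4    3    4
Edit distance = dp[3][6] = 4

4


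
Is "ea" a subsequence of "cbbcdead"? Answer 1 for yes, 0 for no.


Check if "ea" is a subsequence of "cbbcdead"
Greedy scan:
  Position 0 ('c'): no match needed
  Position 1 ('b'): no match needed
  Position 2 ('b'): no match needed
  Position 3 ('c'): no match needed
  Position 4 ('d'): no match needed
  Position 5 ('e'): matches sub[0] = 'e'
  Position 6 ('a'): matches sub[1] = 'a'
  Position 7 ('d'): no match needed
All 2 characters matched => is a subsequence

1


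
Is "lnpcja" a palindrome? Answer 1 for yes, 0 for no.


Input: lnpcja
Reversed: ajcpnl
  Compare pos 0 ('l') with pos 5 ('a'): MISMATCH
  Compare pos 1 ('n') with pos 4 ('j'): MISMATCH
  Compare pos 2 ('p') with pos 3 ('c'): MISMATCH
Result: not a palindrome

0


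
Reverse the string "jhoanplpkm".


Input: jhoanplpkm
Reading characters right to left:
  Position 9: 'm'
  Position 8: 'k'
  Position 7: 'p'
  Position 6: 'l'
  Position 5: 'p'
  Position 4: 'n'
  Position 3: 'a'
  Position 2: 'o'
  Position 1: 'h'
  Position 0: 'j'
Reversed: mkplpnaohj

mkplpnaohj


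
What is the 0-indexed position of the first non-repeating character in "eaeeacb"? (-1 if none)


Input: eaeeacb
Character frequencies:
  'a': 2
  'b': 1
  'c': 1
  'e': 3
Scanning left to right for freq == 1:
  Position 0 ('e'): freq=3, skip
  Position 1 ('a'): freq=2, skip
  Position 2 ('e'): freq=3, skip
  Position 3 ('e'): freq=3, skip
  Position 4 ('a'): freq=2, skip
  Position 5 ('c'): unique! => answer = 5

5


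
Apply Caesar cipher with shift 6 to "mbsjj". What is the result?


Caesar cipher: shift "mbsjj" by 6
  'm' (pos 12) + 6 = pos 18 = 's'
  'b' (pos 1) + 6 = pos 7 = 'h'
  's' (pos 18) + 6 = pos 24 = 'y'
  'j' (pos 9) + 6 = pos 15 = 'p'
  'j' (pos 9) + 6 = pos 15 = 'p'
Result: shypp

shypp


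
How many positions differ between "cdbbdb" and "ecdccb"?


Comparing "cdbbdb" and "ecdccb" position by position:
  Position 0: 'c' vs 'e' => DIFFER
  Position 1: 'd' vs 'c' => DIFFER
  Position 2: 'b' vs 'd' => DIFFER
  Position 3: 'b' vs 'c' => DIFFER
  Position 4: 'd' vs 'c' => DIFFER
  Position 5: 'b' vs 'b' => same
Positions that differ: 5

5


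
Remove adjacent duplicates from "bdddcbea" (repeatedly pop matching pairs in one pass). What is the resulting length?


Input: bdddcbea
Stack-based adjacent duplicate removal:
  Read 'b': push. Stack: b
  Read 'd': push. Stack: bd
  Read 'd': matches stack top 'd' => pop. Stack: b
  Read 'd': push. Stack: bd
  Read 'c': push. Stack: bdc
  Read 'b': push. Stack: bdcb
  Read 'e': push. Stack: bdcbe
  Read 'a': push. Stack: bdcbea
Final stack: "bdcbea" (length 6)

6


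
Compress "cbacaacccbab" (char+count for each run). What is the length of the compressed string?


Input: cbacaacccbab
Runs:
  'c' x 1 => "c1"
  'b' x 1 => "b1"
  'a' x 1 => "a1"
  'c' x 1 => "c1"
  'a' x 2 => "a2"
  'c' x 3 => "c3"
  'b' x 1 => "b1"
  'a' x 1 => "a1"
  'b' x 1 => "b1"
Compressed: "c1b1a1c1a2c3b1a1b1"
Compressed length: 18

18


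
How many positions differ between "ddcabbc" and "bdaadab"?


Comparing "ddcabbc" and "bdaadab" position by position:
  Position 0: 'd' vs 'b' => DIFFER
  Position 1: 'd' vs 'd' => same
  Position 2: 'c' vs 'a' => DIFFER
  Position 3: 'a' vs 'a' => same
  Position 4: 'b' vs 'd' => DIFFER
  Position 5: 'b' vs 'a' => DIFFER
  Position 6: 'c' vs 'b' => DIFFER
Positions that differ: 5

5


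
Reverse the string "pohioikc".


Input: pohioikc
Reading characters right to left:
  Position 7: 'c'
  Position 6: 'k'
  Position 5: 'i'
  Position 4: 'o'
  Position 3: 'i'
  Position 2: 'h'
  Position 1: 'o'
  Position 0: 'p'
Reversed: ckioihop

ckioihop


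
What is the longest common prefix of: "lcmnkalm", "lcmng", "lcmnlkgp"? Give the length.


Words: lcmnkalm, lcmng, lcmnlkgp
  Position 0: all 'l' => match
  Position 1: all 'c' => match
  Position 2: all 'm' => match
  Position 3: all 'n' => match
  Position 4: ('k', 'g', 'l') => mismatch, stop
LCP = "lcmn" (length 4)

4


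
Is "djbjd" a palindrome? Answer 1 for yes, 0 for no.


Input: djbjd
Reversed: djbjd
  Compare pos 0 ('d') with pos 4 ('d'): match
  Compare pos 1 ('j') with pos 3 ('j'): match
Result: palindrome

1


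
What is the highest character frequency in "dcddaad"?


Input: dcddaad
Character counts:
  'a': 2
  'c': 1
  'd': 4
Maximum frequency: 4

4


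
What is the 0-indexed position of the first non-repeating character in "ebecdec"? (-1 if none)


Input: ebecdec
Character frequencies:
  'b': 1
  'c': 2
  'd': 1
  'e': 3
Scanning left to right for freq == 1:
  Position 0 ('e'): freq=3, skip
  Position 1 ('b'): unique! => answer = 1

1


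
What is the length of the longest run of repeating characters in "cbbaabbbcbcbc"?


Input: "cbbaabbbcbcbc"
Scanning for longest run:
  Position 1 ('b'): new char, reset run to 1
  Position 2 ('b'): continues run of 'b', length=2
  Position 3 ('a'): new char, reset run to 1
  Position 4 ('a'): continues run of 'a', length=2
  Position 5 ('b'): new char, reset run to 1
  Position 6 ('b'): continues run of 'b', length=2
  Position 7 ('b'): continues run of 'b', length=3
  Position 8 ('c'): new char, reset run to 1
  Position 9 ('b'): new char, reset run to 1
  Position 10 ('c'): new char, reset run to 1
  Position 11 ('b'): new char, reset run to 1
  Position 12 ('c'): new char, reset run to 1
Longest run: 'b' with length 3

3


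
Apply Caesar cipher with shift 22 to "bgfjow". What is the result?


Caesar cipher: shift "bgfjow" by 22
  'b' (pos 1) + 22 = pos 23 = 'x'
  'g' (pos 6) + 22 = pos 2 = 'c'
  'f' (pos 5) + 22 = pos 1 = 'b'
  'j' (pos 9) + 22 = pos 5 = 'f'
  'o' (pos 14) + 22 = pos 10 = 'k'
  'w' (pos 22) + 22 = pos 18 = 's'
Result: xcbfks

xcbfks


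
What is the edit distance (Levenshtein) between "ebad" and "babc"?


Computing edit distance: "ebad" -> "babc"
DP table:
           b    a    b    c
      0    1    2    3    4
  e   1    1    2    3    4
  b   2    1    2    2    3
  a   3    2    1    2    3
  d   4    3    2    2    3
Edit distance = dp[4][4] = 3

3


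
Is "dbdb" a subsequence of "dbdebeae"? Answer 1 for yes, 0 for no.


Check if "dbdb" is a subsequence of "dbdebeae"
Greedy scan:
  Position 0 ('d'): matches sub[0] = 'd'
  Position 1 ('b'): matches sub[1] = 'b'
  Position 2 ('d'): matches sub[2] = 'd'
  Position 3 ('e'): no match needed
  Position 4 ('b'): matches sub[3] = 'b'
  Position 5 ('e'): no match needed
  Position 6 ('a'): no match needed
  Position 7 ('e'): no match needed
All 4 characters matched => is a subsequence

1


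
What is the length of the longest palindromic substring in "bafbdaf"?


Input: "bafbdaf"
Checking substrings for palindromes:
  No multi-char palindromic substrings found
Longest palindromic substring: "b" with length 1

1


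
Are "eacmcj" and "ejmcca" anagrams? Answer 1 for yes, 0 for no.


Strings: "eacmcj", "ejmcca"
Sorted first:  accejm
Sorted second: accejm
Sorted forms match => anagrams

1


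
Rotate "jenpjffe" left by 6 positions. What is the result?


Input: "jenpjffe", rotate left by 6
First 6 characters: "jenpjf"
Remaining characters: "fe"
Concatenate remaining + first: "fe" + "jenpjf" = "fejenpjf"

fejenpjf


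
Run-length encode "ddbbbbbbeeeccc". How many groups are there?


Input: ddbbbbbbeeeccc
Scanning for consecutive runs:
  Group 1: 'd' x 2 (positions 0-1)
  Group 2: 'b' x 6 (positions 2-7)
  Group 3: 'e' x 3 (positions 8-10)
  Group 4: 'c' x 3 (positions 11-13)
Total groups: 4

4


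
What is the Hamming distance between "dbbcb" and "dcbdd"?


Comparing "dbbcb" and "dcbdd" position by position:
  Position 0: 'd' vs 'd' => same
  Position 1: 'b' vs 'c' => differ
  Position 2: 'b' vs 'b' => same
  Position 3: 'c' vs 'd' => differ
  Position 4: 'b' vs 'd' => differ
Total differences (Hamming distance): 3

3


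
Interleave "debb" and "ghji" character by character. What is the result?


Interleaving "debb" and "ghji":
  Position 0: 'd' from first, 'g' from second => "dg"
  Position 1: 'e' from first, 'h' from second => "eh"
  Position 2: 'b' from first, 'j' from second => "bj"
  Position 3: 'b' from first, 'i' from second => "bi"
Result: dgehbjbi

dgehbjbi


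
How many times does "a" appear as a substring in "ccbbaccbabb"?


Searching for "a" in "ccbbaccbabb"
Scanning each position:
  Position 0: "c" => no
  Position 1: "c" => no
  Position 2: "b" => no
  Position 3: "b" => no
  Position 4: "a" => MATCH
  Position 5: "c" => no
  Position 6: "c" => no
  Position 7: "b" => no
  Position 8: "a" => MATCH
  Position 9: "b" => no
  Position 10: "b" => no
Total occurrences: 2

2


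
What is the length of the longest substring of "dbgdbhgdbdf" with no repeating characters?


Input: "dbgdbhgdbdf"
Sliding window (track last position of each char):
  Position 0 ('d'): window [0,0] length 1 -- new best
  Position 1 ('b'): window [0,1] length 2 -- new best
  Position 2 ('g'): window [0,2] length 3 -- new best
  Position 3 ('d'): repeat (last at 0), move window start to 1
  Position 3 ('d'): window [1,3] length 3
  Position 4 ('b'): repeat (last at 1), move window start to 2
  Position 4 ('b'): window [2,4] length 3
  Position 5 ('h'): window [2,5] length 4 -- new best
  Position 6 ('g'): repeat (last at 2), move window start to 3
  Position 6 ('g'): window [3,6] length 4
  Position 7 ('d'): repeat (last at 3), move window start to 4
  Position 7 ('d'): window [4,7] length 4
  Position 8 ('b'): repeat (last at 4), move window start to 5
  Position 8 ('b'): window [5,8] length 4
  Position 9 ('d'): repeat (last at 7), move window start to 8
  Position 9 ('d'): window [8,9] length 2
  Position 10 ('f'): window [8,10] length 3
Longest substring with no repeats: "gdbh" with length 4

4


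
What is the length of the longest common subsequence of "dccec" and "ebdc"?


LCS of "dccec" and "ebdc"
DP table:
           e    b    d    c
      0    0    0    0    0
  d   0    0    0    1    1
  c   0    0    0    1    2
  c   0    0    0    1    2
  e   0    1    1    1    2
  c   0    1    1    1    2
LCS length = dp[5][4] = 2

2


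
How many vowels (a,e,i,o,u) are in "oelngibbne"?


Input: oelngibbne
Checking each character:
  'o' at position 0: vowel (running total: 1)
  'e' at position 1: vowel (running total: 2)
  'l' at position 2: consonant
  'n' at position 3: consonant
  'g' at position 4: consonant
  'i' at position 5: vowel (running total: 3)
  'b' at position 6: consonant
  'b' at position 7: consonant
  'n' at position 8: consonant
  'e' at position 9: vowel (running total: 4)
Total vowels: 4

4


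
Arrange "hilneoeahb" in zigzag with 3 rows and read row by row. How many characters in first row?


Zigzag "hilneoeahb" into 3 rows:
Placing characters:
  'h' => row 0
  'i' => row 1
  'l' => row 2
  'n' => row 1
  'e' => row 0
  'o' => row 1
  'e' => row 2
  'a' => row 1
  'h' => row 0
  'b' => row 1
Rows:
  Row 0: "heh"
  Row 1: "inoab"
  Row 2: "le"
First row length: 3

3


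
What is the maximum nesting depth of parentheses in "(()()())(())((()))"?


Input: "(()()())(())((()))"
Tracking depth:
  Position 0 '(': depth becomes 1
  Position 1 '(': depth becomes 2
  Position 2 ')': depth becomes 1
  Position 3 '(': depth becomes 2
  Position 4 ')': depth becomes 1
  Position 5 '(': depth becomes 2
  Position 6 ')': depth becomes 1
  Position 7 ')': depth becomes 0
  Position 8 '(': depth becomes 1
  Position 9 '(': depth becomes 2
  Position 10 ')': depth becomes 1
  Position 11 ')': depth becomes 0
  Position 12 '(': depth becomes 1
  Position 13 '(': depth becomes 2
  Position 14 '(': depth becomes 3
  Position 15 ')': depth becomes 2
  Position 16 ')': depth becomes 1
  Position 17 ')': depth becomes 0
Maximum depth reached: 3

3


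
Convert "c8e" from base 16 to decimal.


Input: "c8e" in base 16
Positional expansion:
  Digit 'c' (value 12) x 16^2 = 3072
  Digit '8' (value 8) x 16^1 = 128
  Digit 'e' (value 14) x 16^0 = 14
Sum = 3214

3214


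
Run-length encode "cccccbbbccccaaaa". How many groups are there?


Input: cccccbbbccccaaaa
Scanning for consecutive runs:
  Group 1: 'c' x 5 (positions 0-4)
  Group 2: 'b' x 3 (positions 5-7)
  Group 3: 'c' x 4 (positions 8-11)
  Group 4: 'a' x 4 (positions 12-15)
Total groups: 4

4


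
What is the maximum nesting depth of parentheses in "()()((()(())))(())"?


Input: "()()((()(())))(())"
Tracking depth:
  Position 0 '(': depth becomes 1
  Position 1 ')': depth becomes 0
  Position 2 '(': depth becomes 1
  Position 3 ')': depth becomes 0
  Position 4 '(': depth becomes 1
  Position 5 '(': depth becomes 2
  Position 6 '(': depth becomes 3
  Position 7 ')': depth becomes 2
  Position 8 '(': depth becomes 3
  Position 9 '(': depth becomes 4
  Position 10 ')': depth becomes 3
  Position 11 ')': depth becomes 2
  Position 12 ')': depth becomes 1
  Position 13 ')': depth becomes 0
  Position 14 '(': depth becomes 1
  Position 15 '(': depth becomes 2
  Position 16 ')': depth becomes 1
  Position 17 ')': depth becomes 0
Maximum depth reached: 4

4


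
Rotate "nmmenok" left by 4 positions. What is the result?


Input: "nmmenok", rotate left by 4
First 4 characters: "nmme"
Remaining characters: "nok"
Concatenate remaining + first: "nok" + "nmme" = "noknmme"

noknmme


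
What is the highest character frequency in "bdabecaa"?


Input: bdabecaa
Character counts:
  'a': 3
  'b': 2
  'c': 1
  'd': 1
  'e': 1
Maximum frequency: 3

3


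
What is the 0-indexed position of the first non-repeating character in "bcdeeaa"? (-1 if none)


Input: bcdeeaa
Character frequencies:
  'a': 2
  'b': 1
  'c': 1
  'd': 1
  'e': 2
Scanning left to right for freq == 1:
  Position 0 ('b'): unique! => answer = 0

0


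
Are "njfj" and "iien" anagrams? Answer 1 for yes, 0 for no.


Strings: "njfj", "iien"
Sorted first:  fjjn
Sorted second: eiin
Differ at position 0: 'f' vs 'e' => not anagrams

0


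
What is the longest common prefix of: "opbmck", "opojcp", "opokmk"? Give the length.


Words: opbmck, opojcp, opokmk
  Position 0: all 'o' => match
  Position 1: all 'p' => match
  Position 2: ('b', 'o', 'o') => mismatch, stop
LCP = "op" (length 2)

2


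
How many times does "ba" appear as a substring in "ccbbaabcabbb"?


Searching for "ba" in "ccbbaabcabbb"
Scanning each position:
  Position 0: "cc" => no
  Position 1: "cb" => no
  Position 2: "bb" => no
  Position 3: "ba" => MATCH
  Position 4: "aa" => no
  Position 5: "ab" => no
  Position 6: "bc" => no
  Position 7: "ca" => no
  Position 8: "ab" => no
  Position 9: "bb" => no
  Position 10: "bb" => no
Total occurrences: 1

1


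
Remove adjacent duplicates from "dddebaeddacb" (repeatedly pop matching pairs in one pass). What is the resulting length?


Input: dddebaeddacb
Stack-based adjacent duplicate removal:
  Read 'd': push. Stack: d
  Read 'd': matches stack top 'd' => pop. Stack: (empty)
  Read 'd': push. Stack: d
  Read 'e': push. Stack: de
  Read 'b': push. Stack: deb
  Read 'a': push. Stack: deba
  Read 'e': push. Stack: debae
  Read 'd': push. Stack: debaed
  Read 'd': matches stack top 'd' => pop. Stack: debae
  Read 'a': push. Stack: debaea
  Read 'c': push. Stack: debaeac
  Read 'b': push. Stack: debaeacb
Final stack: "debaeacb" (length 8)

8


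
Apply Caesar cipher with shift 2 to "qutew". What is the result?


Caesar cipher: shift "qutew" by 2
  'q' (pos 16) + 2 = pos 18 = 's'
  'u' (pos 20) + 2 = pos 22 = 'w'
  't' (pos 19) + 2 = pos 21 = 'v'
  'e' (pos 4) + 2 = pos 6 = 'g'
  'w' (pos 22) + 2 = pos 24 = 'y'
Result: swvgy

swvgy
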